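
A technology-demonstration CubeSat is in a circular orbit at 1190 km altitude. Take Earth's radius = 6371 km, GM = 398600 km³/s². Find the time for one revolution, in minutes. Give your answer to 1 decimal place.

109.1 min

Semi-major axis a = 6371 + 1190 = 7561 km. Period T = 2π√(a³/μ) = 2π√(7561³/398600) = 6543.0 s = 109.05 min.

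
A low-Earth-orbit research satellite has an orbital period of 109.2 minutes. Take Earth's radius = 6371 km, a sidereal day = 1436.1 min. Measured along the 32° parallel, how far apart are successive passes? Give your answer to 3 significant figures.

2580 km

T = 109.2 min = 6552.0 s.
Node shift per orbit = (6552.0/86166) × 360° = 27.37°.
Equatorial spacing = 27.37 × 111.2 km/° = 3044 km.
At 32° latitude, spacing = 3044 × cos(32°) = 2581 km.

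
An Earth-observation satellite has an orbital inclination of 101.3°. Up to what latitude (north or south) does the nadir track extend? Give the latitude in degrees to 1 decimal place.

78.7°

Retrograde orbit: the ground track reaches ±(180° − i) = ±(180 − 101.3) = ±78.7°.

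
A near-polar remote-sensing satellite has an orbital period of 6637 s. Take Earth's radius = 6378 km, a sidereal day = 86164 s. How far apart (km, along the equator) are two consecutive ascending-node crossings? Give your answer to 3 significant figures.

During one orbit Earth rotates (6637.0 / 86164) × 360° = 27.73°.
At the equator that is 27.73° × (2π·6378/360) km/° = 27.73 × 111.3 = 3087 km.

3090 km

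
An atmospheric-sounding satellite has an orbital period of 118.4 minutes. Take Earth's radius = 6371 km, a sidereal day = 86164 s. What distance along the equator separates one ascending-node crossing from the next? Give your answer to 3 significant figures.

3300 km

T = 118.4 min = 7104.0 s.
During one orbit Earth rotates (7104.0 / 86164) × 360° = 29.68°.
At the equator that is 29.68° × (2π·6371/360) km/° = 29.68 × 111.2 = 3300 km.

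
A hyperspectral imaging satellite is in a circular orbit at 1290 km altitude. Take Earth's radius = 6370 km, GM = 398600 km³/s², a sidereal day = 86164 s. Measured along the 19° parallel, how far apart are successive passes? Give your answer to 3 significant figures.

Semi-major axis a = 6370 + 1290 = 7660 km. Period T = 2π√(a³/μ) = 2π√(7660³/398600) = 6672.0 s = 111.20 min.
Node shift per orbit = (6672.0/86164) × 360° = 27.88°.
Equatorial spacing = 27.88 × 111.2 km/° = 3099 km.
At 19° latitude, spacing = 3099 × cos(19°) = 2930 km.

2930 km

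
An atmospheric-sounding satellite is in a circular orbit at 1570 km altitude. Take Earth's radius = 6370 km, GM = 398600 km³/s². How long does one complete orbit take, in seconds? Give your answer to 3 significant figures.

Semi-major axis a = 6370 + 1570 = 7940 km. Period T = 2π√(a³/μ) = 2π√(7940³/398600) = 7041.1 s = 117.35 min.

7040 seconds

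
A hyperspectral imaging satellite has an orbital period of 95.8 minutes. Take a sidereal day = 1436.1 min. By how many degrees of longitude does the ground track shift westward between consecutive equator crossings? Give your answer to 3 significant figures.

24.0°

T = 95.8 min = 5748.0 s.
During one orbit Earth rotates (5748.0 / 86166) × 360° = 24.02°.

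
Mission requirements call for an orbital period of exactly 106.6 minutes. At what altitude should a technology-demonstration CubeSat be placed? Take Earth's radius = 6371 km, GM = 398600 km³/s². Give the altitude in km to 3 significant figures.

1080 km

T = 106.6 min = 6396.0 s.
From T = 2π√(a³/μ): a = (μ T²/4π²)^(1/3) = (398600 × 6396.0² / 4π²)^(1/3) = 7447 km.
Altitude h = a − R = 7447 − 6371 = 1076 km.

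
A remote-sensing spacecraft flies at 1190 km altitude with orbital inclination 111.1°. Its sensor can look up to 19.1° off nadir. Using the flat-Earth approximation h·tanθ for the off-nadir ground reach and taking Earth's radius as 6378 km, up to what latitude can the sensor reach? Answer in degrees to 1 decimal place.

72.6°

Retrograde orbit: the ground track reaches ±(180° − i) = ±(180 − 111.1) = ±68.9°.
Sensor half-swath on the ground ≈ 1190·tan(19.1°) = 412 km = 3.70° of latitude.
Maximum observable latitude ≈ 68.9 + 3.70 = 72.6°.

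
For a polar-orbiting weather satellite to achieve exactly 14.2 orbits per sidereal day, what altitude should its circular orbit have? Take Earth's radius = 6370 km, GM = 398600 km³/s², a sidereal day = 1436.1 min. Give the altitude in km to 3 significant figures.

820 km

Required period T = 86166 / 14.2 = 6068.0 s.
From T = 2π√(a³/μ): a = (μ T²/4π²)^(1/3) = (398600 × 6068.0² / 4π²)^(1/3) = 7190 km.
Altitude h = a − R = 7190 − 6370 = 820 km.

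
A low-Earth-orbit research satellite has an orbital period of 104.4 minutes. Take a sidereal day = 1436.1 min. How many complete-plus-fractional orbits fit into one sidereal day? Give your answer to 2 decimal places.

T = 104.4 min = 6264.0 s.
Orbits per sidereal day = 86166 / 6264.0 = 13.756.

13.76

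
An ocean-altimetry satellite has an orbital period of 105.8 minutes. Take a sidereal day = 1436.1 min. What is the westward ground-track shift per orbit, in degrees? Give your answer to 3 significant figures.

T = 105.8 min = 6348.0 s.
During one orbit Earth rotates (6348.0 / 86166) × 360° = 26.52°.

26.5°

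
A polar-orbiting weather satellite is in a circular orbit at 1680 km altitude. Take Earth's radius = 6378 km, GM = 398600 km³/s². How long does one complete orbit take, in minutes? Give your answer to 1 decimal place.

Semi-major axis a = 6378 + 1680 = 8058 km. Period T = 2π√(a³/μ) = 2π√(8058³/398600) = 7198.7 s = 119.98 min.

120.0 min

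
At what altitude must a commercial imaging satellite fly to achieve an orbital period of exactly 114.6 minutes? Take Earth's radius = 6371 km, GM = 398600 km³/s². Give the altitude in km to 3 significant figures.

T = 114.6 min = 6876.0 s.
From T = 2π√(a³/μ): a = (μ T²/4π²)^(1/3) = (398600 × 6876.0² / 4π²)^(1/3) = 7815 km.
Altitude h = a − R = 7815 − 6371 = 1444 km.

1440 km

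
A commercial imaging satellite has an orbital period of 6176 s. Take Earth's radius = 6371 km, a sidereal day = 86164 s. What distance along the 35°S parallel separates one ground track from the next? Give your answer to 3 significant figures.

Node shift per orbit = (6176.0/86164) × 360° = 25.80°.
Equatorial spacing = 25.80 × 111.2 km/° = 2869 km.
At 35° latitude, spacing = 2869 × cos(35°) = 2350 km.

2350 km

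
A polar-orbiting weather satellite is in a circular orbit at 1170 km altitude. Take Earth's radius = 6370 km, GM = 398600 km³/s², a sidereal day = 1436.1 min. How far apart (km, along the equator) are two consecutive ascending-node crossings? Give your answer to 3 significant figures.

3030 km

Semi-major axis a = 6370 + 1170 = 7540 km. Period T = 2π√(a³/μ) = 2π√(7540³/398600) = 6515.8 s = 108.60 min.
During one orbit Earth rotates (6515.8 / 86166) × 360° = 27.22°.
At the equator that is 27.22° × (2π·6370/360) km/° = 27.22 × 111.2 = 3027 km.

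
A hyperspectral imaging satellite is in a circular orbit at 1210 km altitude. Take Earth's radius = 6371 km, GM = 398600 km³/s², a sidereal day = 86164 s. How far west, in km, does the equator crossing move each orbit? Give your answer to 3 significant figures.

Semi-major axis a = 6371 + 1210 = 7581 km. Period T = 2π√(a³/μ) = 2π√(7581³/398600) = 6569.0 s = 109.48 min.
During one orbit Earth rotates (6569.0 / 86164) × 360° = 27.45°.
At the equator that is 27.45° × (2π·6371/360) km/° = 27.45 × 111.2 = 3052 km.

3050 km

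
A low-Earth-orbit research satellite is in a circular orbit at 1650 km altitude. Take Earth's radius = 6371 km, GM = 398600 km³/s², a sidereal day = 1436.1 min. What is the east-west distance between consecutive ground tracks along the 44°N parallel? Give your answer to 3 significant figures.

2390 km

Semi-major axis a = 6371 + 1650 = 8021 km. Period T = 2π√(a³/μ) = 2π√(8021³/398600) = 7149.1 s = 119.15 min.
Node shift per orbit = (7149.1/86166) × 360° = 29.87°.
Equatorial spacing = 29.87 × 111.2 km/° = 3321 km.
At 44° latitude, spacing = 3321 × cos(44°) = 2389 km.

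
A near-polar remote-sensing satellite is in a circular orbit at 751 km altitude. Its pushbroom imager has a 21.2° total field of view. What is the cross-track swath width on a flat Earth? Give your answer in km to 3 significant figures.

281 km

Half-angle = 21.2°/2 = 10.6°.
Swath width ≈ 2h·tan(θ/2) = 2 × 751 × tan(10.6°) = 281.1 km.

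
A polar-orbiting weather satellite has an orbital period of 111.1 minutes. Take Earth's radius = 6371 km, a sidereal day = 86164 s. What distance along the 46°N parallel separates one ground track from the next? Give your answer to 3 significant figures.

2150 km

T = 111.1 min = 6666.0 s.
Node shift per orbit = (6666.0/86164) × 360° = 27.85°.
Equatorial spacing = 27.85 × 111.2 km/° = 3097 km.
At 46° latitude, spacing = 3097 × cos(46°) = 2151 km.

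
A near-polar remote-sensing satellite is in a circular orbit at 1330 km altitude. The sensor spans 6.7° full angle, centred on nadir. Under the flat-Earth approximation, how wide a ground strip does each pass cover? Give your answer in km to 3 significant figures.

156 km

Half-angle = 6.7°/2 = 3.35°.
Swath width ≈ 2h·tan(θ/2) = 2 × 1330 × tan(3.35°) = 155.7 km.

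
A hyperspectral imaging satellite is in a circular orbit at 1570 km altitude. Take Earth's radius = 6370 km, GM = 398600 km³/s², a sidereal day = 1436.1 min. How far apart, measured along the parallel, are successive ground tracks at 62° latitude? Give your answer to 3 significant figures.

Semi-major axis a = 6370 + 1570 = 7940 km. Period T = 2π√(a³/μ) = 2π√(7940³/398600) = 7041.1 s = 117.35 min.
Node shift per orbit = (7041.1/86166) × 360° = 29.42°.
Equatorial spacing = 29.42 × 111.2 km/° = 3271 km.
At 62° latitude, spacing = 3271 × cos(62°) = 1535 km.

1540 km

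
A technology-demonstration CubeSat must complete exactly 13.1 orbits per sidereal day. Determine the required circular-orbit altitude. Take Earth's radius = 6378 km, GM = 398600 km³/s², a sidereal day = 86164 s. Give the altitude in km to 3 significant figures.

1210 km

Required period T = 86164 / 13.1 = 6577.4 s.
From T = 2π√(a³/μ): a = (μ T²/4π²)^(1/3) = (398600 × 6577.4² / 4π²)^(1/3) = 7587 km.
Altitude h = a − R = 7587 − 6378 = 1209 km.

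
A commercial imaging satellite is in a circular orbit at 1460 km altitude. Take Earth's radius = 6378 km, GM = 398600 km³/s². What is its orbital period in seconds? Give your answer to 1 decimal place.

6905.9 seconds

Semi-major axis a = 6378 + 1460 = 7838 km. Period T = 2π√(a³/μ) = 2π√(7838³/398600) = 6905.9 s = 115.10 min.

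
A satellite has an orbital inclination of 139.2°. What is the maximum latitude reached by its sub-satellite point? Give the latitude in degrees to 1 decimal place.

Retrograde orbit: the ground track reaches ±(180° − i) = ±(180 − 139.2) = ±40.8°.

40.8°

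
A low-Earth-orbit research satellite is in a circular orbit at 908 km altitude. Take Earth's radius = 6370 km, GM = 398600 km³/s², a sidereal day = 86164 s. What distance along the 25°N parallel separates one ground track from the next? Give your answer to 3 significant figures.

2600 km

Semi-major axis a = 6370 + 908 = 7278 km. Period T = 2π√(a³/μ) = 2π√(7278³/398600) = 6179.2 s = 102.99 min.
Node shift per orbit = (6179.2/86164) × 360° = 25.82°.
Equatorial spacing = 25.82 × 111.2 km/° = 2870 km.
At 25° latitude, spacing = 2870 × cos(25°) = 2601 km.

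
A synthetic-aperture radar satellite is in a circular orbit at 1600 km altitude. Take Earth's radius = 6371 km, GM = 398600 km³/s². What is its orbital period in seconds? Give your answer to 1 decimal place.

7082.4 seconds

Semi-major axis a = 6371 + 1600 = 7971 km. Period T = 2π√(a³/μ) = 2π√(7971³/398600) = 7082.4 s = 118.04 min.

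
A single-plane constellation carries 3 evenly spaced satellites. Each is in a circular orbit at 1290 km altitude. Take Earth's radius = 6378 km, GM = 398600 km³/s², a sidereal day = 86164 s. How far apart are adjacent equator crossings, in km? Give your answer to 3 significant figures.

1040 km

Semi-major axis a = 6378 + 1290 = 7668 km. Period T = 2π√(a³/μ) = 2π√(7668³/398600) = 6682.4 s = 111.37 min.
Single-satellite node shift = (6682.4/86164) × 360° = 27.92°.
With 3 satellites evenly phased, successive equator crossings are 27.92/3 = 9.307° apart.
That is 9.307 × 111.3 = 1036 km at the equator.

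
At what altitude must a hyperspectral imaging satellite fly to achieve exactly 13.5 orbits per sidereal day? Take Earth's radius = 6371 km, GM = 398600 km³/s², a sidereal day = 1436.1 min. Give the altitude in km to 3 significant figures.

Required period T = 86166 / 13.5 = 6382.7 s.
From T = 2π√(a³/μ): a = (μ T²/4π²)^(1/3) = (398600 × 6382.7² / 4π²)^(1/3) = 7437 km.
Altitude h = a − R = 7437 − 6371 = 1066 km.

1070 km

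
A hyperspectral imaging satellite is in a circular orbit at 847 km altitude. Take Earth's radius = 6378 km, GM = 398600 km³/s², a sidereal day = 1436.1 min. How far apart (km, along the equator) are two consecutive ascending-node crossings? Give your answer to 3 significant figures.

Semi-major axis a = 6378 + 847 = 7225 km. Period T = 2π√(a³/μ) = 2π√(7225³/398600) = 6111.8 s = 101.86 min.
During one orbit Earth rotates (6111.8 / 86166) × 360° = 25.53°.
At the equator that is 25.53° × (2π·6378/360) km/° = 25.53 × 111.3 = 2842 km.

2840 km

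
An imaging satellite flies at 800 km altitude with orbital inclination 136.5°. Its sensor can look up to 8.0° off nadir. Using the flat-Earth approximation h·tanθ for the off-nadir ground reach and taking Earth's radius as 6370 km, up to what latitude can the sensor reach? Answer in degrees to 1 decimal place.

Retrograde orbit: the ground track reaches ±(180° − i) = ±(180 − 136.5) = ±43.5°.
Sensor half-swath on the ground ≈ 800·tan(8.0°) = 112 km = 1.01° of latitude.
Maximum observable latitude ≈ 43.5 + 1.01 = 44.5°.

44.5°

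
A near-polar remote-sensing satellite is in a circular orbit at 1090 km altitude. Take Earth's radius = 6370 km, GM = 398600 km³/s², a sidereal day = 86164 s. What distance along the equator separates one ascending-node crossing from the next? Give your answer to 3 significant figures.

Semi-major axis a = 6370 + 1090 = 7460 km. Period T = 2π√(a³/μ) = 2π√(7460³/398600) = 6412.4 s = 106.87 min.
During one orbit Earth rotates (6412.4 / 86164) × 360° = 26.79°.
At the equator that is 26.79° × (2π·6370/360) km/° = 26.79 × 111.2 = 2979 km.

2980 km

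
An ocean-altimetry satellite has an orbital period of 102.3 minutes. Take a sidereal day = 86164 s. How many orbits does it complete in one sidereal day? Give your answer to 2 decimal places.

14.04

T = 102.3 min = 6138.0 s.
Orbits per sidereal day = 86164 / 6138.0 = 14.038.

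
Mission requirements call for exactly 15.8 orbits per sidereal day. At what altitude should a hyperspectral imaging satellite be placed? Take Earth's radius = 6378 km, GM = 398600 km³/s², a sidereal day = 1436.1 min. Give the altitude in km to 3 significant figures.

Required period T = 86166 / 15.8 = 5453.5 s.
From T = 2π√(a³/μ): a = (μ T²/4π²)^(1/3) = (398600 × 5453.5² / 4π²)^(1/3) = 6696 km.
Altitude h = a − R = 6696 − 6378 = 318 km.

318 km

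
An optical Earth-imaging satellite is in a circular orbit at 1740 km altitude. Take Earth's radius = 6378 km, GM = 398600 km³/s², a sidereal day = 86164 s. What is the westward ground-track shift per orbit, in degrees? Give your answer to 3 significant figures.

Semi-major axis a = 6378 + 1740 = 8118 km. Period T = 2π√(a³/μ) = 2π√(8118³/398600) = 7279.2 s = 121.32 min.
During one orbit Earth rotates (7279.2 / 86164) × 360° = 30.41°.

30.4°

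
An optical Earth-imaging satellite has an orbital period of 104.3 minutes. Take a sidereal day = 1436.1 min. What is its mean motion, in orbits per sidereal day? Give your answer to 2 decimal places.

13.77

T = 104.3 min = 6258.0 s.
Orbits per sidereal day = 86166 / 6258.0 = 13.769.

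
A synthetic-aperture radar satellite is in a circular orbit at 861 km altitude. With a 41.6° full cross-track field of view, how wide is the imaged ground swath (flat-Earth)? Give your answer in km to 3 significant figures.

Half-angle = 41.6°/2 = 20.8°.
Swath width ≈ 2h·tan(θ/2) = 2 × 861 × tan(20.8°) = 654.1 km.

654 km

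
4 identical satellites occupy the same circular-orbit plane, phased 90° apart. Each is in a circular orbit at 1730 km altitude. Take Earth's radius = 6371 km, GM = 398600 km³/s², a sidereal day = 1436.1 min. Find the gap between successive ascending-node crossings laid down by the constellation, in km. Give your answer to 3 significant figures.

843 km

Semi-major axis a = 6371 + 1730 = 8101 km. Period T = 2π√(a³/μ) = 2π√(8101³/398600) = 7256.4 s = 120.94 min.
Single-satellite node shift = (7256.4/86166) × 360° = 30.32°.
With 4 satellites evenly phased, successive equator crossings are 30.32/4 = 7.579° apart.
That is 7.579 × 111.2 = 843 km at the equator.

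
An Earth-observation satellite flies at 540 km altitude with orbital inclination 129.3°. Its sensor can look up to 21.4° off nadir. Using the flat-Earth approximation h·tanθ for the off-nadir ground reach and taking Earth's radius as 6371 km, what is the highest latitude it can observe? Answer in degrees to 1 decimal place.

Retrograde orbit: the ground track reaches ±(180° − i) = ±(180 − 129.3) = ±50.7°.
Sensor half-swath on the ground ≈ 540·tan(21.4°) = 212 km = 1.90° of latitude.
Maximum observable latitude ≈ 50.7 + 1.90 = 52.6°.

52.6°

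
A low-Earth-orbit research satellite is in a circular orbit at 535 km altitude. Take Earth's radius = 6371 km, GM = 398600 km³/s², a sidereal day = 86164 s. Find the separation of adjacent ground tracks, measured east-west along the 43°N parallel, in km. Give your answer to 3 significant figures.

Semi-major axis a = 6371 + 535 = 6906 km. Period T = 2π√(a³/μ) = 2π√(6906³/398600) = 5711.5 s = 95.19 min.
Node shift per orbit = (5711.5/86164) × 360° = 23.86°.
Equatorial spacing = 23.86 × 111.2 km/° = 2653 km.
At 43° latitude, spacing = 2653 × cos(43°) = 1941 km.

1940 km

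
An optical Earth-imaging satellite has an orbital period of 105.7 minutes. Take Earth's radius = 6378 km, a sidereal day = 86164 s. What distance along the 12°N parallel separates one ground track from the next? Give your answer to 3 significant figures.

2890 km

T = 105.7 min = 6342.0 s.
Node shift per orbit = (6342.0/86164) × 360° = 26.50°.
Equatorial spacing = 26.50 × 111.3 km/° = 2950 km.
At 12° latitude, spacing = 2950 × cos(12°) = 2885 km.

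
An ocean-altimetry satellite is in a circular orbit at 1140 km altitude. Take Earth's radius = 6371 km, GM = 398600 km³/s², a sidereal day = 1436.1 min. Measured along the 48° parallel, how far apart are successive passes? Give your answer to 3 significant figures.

2010 km

Semi-major axis a = 6371 + 1140 = 7511 km. Period T = 2π√(a³/μ) = 2π√(7511³/398600) = 6478.3 s = 107.97 min.
Node shift per orbit = (6478.3/86166) × 360° = 27.07°.
Equatorial spacing = 27.07 × 111.2 km/° = 3010 km.
At 48° latitude, spacing = 3010 × cos(48°) = 2014 km.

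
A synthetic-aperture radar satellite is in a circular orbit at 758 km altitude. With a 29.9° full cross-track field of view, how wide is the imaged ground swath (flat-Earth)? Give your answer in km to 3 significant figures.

405 km

Half-angle = 29.9°/2 = 14.95°.
Swath width ≈ 2h·tan(θ/2) = 2 × 758 × tan(14.95°) = 404.8 km.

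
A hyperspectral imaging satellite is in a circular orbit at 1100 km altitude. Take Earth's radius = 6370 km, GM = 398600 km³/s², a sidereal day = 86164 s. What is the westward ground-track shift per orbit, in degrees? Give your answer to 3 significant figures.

26.8°

Semi-major axis a = 6370 + 1100 = 7470 km. Period T = 2π√(a³/μ) = 2π√(7470³/398600) = 6425.3 s = 107.09 min.
During one orbit Earth rotates (6425.3 / 86164) × 360° = 26.85°.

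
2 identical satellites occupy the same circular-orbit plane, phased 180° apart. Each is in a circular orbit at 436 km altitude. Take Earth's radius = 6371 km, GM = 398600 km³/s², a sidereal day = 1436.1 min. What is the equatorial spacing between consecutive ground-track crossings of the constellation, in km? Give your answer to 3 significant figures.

1300 km

Semi-major axis a = 6371 + 436 = 6807 km. Period T = 2π√(a³/μ) = 2π√(6807³/398600) = 5589.1 s = 93.15 min.
Single-satellite node shift = (5589.1/86166) × 360° = 23.35°.
With 2 satellites evenly phased, successive equator crossings are 23.35/2 = 11.676° apart.
That is 11.676 × 111.2 = 1298 km at the equator.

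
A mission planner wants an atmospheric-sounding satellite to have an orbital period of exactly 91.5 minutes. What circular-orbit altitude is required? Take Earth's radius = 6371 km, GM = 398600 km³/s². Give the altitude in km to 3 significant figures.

355 km

T = 91.5 min = 5490.0 s.
From T = 2π√(a³/μ): a = (μ T²/4π²)^(1/3) = (398600 × 5490.0² / 4π²)^(1/3) = 6726 km.
Altitude h = a − R = 6726 − 6371 = 355 km.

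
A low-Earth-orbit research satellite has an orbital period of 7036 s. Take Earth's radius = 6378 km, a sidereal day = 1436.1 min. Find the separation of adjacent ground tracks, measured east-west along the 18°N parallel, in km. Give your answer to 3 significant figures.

Node shift per orbit = (7036.0/86166) × 360° = 29.40°.
Equatorial spacing = 29.40 × 111.3 km/° = 3272 km.
At 18° latitude, spacing = 3272 × cos(18°) = 3112 km.

3110 km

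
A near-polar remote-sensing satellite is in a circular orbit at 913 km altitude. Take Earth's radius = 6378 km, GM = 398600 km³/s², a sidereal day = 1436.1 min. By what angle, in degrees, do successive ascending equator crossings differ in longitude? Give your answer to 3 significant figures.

Semi-major axis a = 6378 + 913 = 7291 km. Period T = 2π√(a³/μ) = 2π√(7291³/398600) = 6195.7 s = 103.26 min.
During one orbit Earth rotates (6195.7 / 86166) × 360° = 25.89°.

25.9°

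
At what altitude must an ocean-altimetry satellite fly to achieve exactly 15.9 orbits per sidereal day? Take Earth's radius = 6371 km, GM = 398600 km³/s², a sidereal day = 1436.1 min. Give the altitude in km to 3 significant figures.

297 km

Required period T = 86166 / 15.9 = 5419.2 s.
From T = 2π√(a³/μ): a = (μ T²/4π²)^(1/3) = (398600 × 5419.2² / 4π²)^(1/3) = 6668 km.
Altitude h = a − R = 6668 − 6371 = 297 km.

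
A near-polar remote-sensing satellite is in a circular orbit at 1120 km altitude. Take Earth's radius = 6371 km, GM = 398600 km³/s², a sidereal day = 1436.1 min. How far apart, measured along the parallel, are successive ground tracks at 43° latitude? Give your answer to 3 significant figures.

2190 km

Semi-major axis a = 6371 + 1120 = 7491 km. Period T = 2π√(a³/μ) = 2π√(7491³/398600) = 6452.4 s = 107.54 min.
Node shift per orbit = (6452.4/86166) × 360° = 26.96°.
Equatorial spacing = 26.96 × 111.2 km/° = 2998 km.
At 43° latitude, spacing = 2998 × cos(43°) = 2192 km.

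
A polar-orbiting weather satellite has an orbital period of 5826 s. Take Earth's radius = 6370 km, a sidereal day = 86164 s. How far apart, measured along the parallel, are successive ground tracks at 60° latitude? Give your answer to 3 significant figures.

Node shift per orbit = (5826.0/86164) × 360° = 24.34°.
Equatorial spacing = 24.34 × 111.2 km/° = 2706 km.
At 60° latitude, spacing = 2706 × cos(60°) = 1353 km.

1350 km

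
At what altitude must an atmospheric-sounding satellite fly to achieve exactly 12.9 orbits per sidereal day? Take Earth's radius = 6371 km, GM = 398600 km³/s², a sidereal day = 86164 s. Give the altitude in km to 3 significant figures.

Required period T = 86164 / 12.9 = 6679.4 s.
From T = 2π√(a³/μ): a = (μ T²/4π²)^(1/3) = (398600 × 6679.4² / 4π²)^(1/3) = 7666 km.
Altitude h = a − R = 7666 − 6371 = 1295 km.

1290 km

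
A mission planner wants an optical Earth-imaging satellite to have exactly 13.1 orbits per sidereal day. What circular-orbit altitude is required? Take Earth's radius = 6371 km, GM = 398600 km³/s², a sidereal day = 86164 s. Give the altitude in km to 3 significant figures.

1220 km

Required period T = 86164 / 13.1 = 6577.4 s.
From T = 2π√(a³/μ): a = (μ T²/4π²)^(1/3) = (398600 × 6577.4² / 4π²)^(1/3) = 7587 km.
Altitude h = a − R = 7587 − 6371 = 1216 km.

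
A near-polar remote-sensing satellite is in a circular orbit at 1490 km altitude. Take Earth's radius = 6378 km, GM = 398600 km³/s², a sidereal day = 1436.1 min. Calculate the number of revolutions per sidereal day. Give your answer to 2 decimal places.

Semi-major axis a = 6378 + 1490 = 7868 km. Period T = 2π√(a³/μ) = 2π√(7868³/398600) = 6945.6 s = 115.76 min.
Orbits per sidereal day = 86166 / 6945.6 = 12.406.

12.41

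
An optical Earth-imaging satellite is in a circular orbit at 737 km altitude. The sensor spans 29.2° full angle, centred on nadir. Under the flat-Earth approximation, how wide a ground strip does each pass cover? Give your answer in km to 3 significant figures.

384 km

Half-angle = 29.2°/2 = 14.6°.
Swath width ≈ 2h·tan(θ/2) = 2 × 737 × tan(14.6°) = 383.9 km.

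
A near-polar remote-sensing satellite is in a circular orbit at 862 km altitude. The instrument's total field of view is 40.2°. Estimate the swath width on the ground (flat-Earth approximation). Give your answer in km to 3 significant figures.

631 km

Half-angle = 40.2°/2 = 20.1°.
Swath width ≈ 2h·tan(θ/2) = 2 × 862 × tan(20.1°) = 630.9 km.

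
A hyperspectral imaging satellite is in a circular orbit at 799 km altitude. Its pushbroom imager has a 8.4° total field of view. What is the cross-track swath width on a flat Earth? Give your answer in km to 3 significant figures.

Half-angle = 8.4°/2 = 4.2°.
Swath width ≈ 2h·tan(θ/2) = 2 × 799 × tan(4.2°) = 117.3 km.

117 km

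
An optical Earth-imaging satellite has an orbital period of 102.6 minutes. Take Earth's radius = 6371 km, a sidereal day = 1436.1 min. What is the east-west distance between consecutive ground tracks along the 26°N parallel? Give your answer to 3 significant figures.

2570 km

T = 102.6 min = 6156.0 s.
Node shift per orbit = (6156.0/86166) × 360° = 25.72°.
Equatorial spacing = 25.72 × 111.2 km/° = 2860 km.
At 26° latitude, spacing = 2860 × cos(26°) = 2570 km.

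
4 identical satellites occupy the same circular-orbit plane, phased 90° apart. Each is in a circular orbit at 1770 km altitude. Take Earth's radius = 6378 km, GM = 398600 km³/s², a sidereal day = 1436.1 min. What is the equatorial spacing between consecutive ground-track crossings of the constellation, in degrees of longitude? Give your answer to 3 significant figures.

7.65°

Semi-major axis a = 6378 + 1770 = 8148 km. Period T = 2π√(a³/μ) = 2π√(8148³/398600) = 7319.6 s = 121.99 min.
Single-satellite node shift = (7319.6/86166) × 360° = 30.58°.
With 4 satellites evenly phased, successive equator crossings are 30.58/4 = 7.645° apart.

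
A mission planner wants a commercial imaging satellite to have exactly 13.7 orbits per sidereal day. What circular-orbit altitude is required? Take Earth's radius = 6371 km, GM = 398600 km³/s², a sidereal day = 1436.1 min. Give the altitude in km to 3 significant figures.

Required period T = 86166 / 13.7 = 6289.5 s.
From T = 2π√(a³/μ): a = (μ T²/4π²)^(1/3) = (398600 × 6289.5² / 4π²)^(1/3) = 7364 km.
Altitude h = a − R = 7364 − 6371 = 993 km.

993 km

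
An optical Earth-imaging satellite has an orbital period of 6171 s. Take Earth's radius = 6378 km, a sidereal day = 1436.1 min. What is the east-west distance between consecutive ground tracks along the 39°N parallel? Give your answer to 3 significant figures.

Node shift per orbit = (6171.0/86166) × 360° = 25.78°.
Equatorial spacing = 25.78 × 111.3 km/° = 2870 km.
At 39° latitude, spacing = 2870 × cos(39°) = 2230 km.

2230 km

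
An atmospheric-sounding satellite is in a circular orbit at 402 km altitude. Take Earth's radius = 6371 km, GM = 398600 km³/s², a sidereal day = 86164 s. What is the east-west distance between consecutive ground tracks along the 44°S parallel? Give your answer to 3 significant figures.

Semi-major axis a = 6371 + 402 = 6773 km. Period T = 2π√(a³/μ) = 2π√(6773³/398600) = 5547.3 s = 92.46 min.
Node shift per orbit = (5547.3/86164) × 360° = 23.18°.
Equatorial spacing = 23.18 × 111.2 km/° = 2577 km.
At 44° latitude, spacing = 2577 × cos(44°) = 1854 km.

1850 km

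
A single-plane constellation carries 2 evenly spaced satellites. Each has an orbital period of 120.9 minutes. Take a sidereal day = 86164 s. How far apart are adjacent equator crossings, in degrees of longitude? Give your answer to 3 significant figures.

15.2°

T = 120.9 min = 7254.0 s.
Single-satellite node shift = (7254.0/86164) × 360° = 30.31°.
With 2 satellites evenly phased, successive equator crossings are 30.31/2 = 15.154° apart.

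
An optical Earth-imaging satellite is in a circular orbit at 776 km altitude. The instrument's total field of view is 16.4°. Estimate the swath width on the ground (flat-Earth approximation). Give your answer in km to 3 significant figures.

224 km

Half-angle = 16.4°/2 = 8.2°.
Swath width ≈ 2h·tan(θ/2) = 2 × 776 × tan(8.2°) = 223.6 km.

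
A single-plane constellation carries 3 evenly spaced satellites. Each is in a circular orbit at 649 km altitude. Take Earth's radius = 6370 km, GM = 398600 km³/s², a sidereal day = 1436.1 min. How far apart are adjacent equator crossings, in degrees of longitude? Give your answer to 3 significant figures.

8.15°

Semi-major axis a = 6370 + 649 = 7019 km. Period T = 2π√(a³/μ) = 2π√(7019³/398600) = 5852.3 s = 97.54 min.
Single-satellite node shift = (5852.3/86166) × 360° = 24.45°.
With 3 satellites evenly phased, successive equator crossings are 24.45/3 = 8.150° apart.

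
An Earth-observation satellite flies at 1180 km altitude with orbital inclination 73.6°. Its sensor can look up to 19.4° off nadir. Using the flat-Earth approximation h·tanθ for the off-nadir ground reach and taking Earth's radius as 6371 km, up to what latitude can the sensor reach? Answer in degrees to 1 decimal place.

77.3°

For a prograde orbit the ground track reaches latitude ±i = ±73.6°.
Sensor half-swath on the ground ≈ 1180·tan(19.4°) = 416 km = 3.74° of latitude.
Maximum observable latitude ≈ 73.6 + 3.74 = 77.3°.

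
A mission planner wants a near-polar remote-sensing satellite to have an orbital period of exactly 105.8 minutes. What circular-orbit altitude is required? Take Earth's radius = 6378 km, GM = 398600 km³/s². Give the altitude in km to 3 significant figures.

T = 105.8 min = 6348.0 s.
From T = 2π√(a³/μ): a = (μ T²/4π²)^(1/3) = (398600 × 6348.0² / 4π²)^(1/3) = 7410 km.
Altitude h = a − R = 7410 − 6378 = 1032 km.

1030 km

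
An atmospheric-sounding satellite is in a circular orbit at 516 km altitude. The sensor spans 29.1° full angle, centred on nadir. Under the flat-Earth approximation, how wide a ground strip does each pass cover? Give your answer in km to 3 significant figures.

Half-angle = 29.1°/2 = 14.55°.
Swath width ≈ 2h·tan(θ/2) = 2 × 516 × tan(14.55°) = 267.9 km.

268 km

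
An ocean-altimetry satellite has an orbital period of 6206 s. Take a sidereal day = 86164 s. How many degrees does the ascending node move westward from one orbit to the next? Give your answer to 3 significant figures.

25.9°

During one orbit Earth rotates (6206.0 / 86164) × 360° = 25.93°.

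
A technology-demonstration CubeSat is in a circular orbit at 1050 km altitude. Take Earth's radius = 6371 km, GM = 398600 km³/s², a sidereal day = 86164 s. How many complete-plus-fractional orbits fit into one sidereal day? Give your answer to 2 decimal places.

Semi-major axis a = 6371 + 1050 = 7421 km. Period T = 2π√(a³/μ) = 2π√(7421³/398600) = 6362.2 s = 106.04 min.
Orbits per sidereal day = 86164 / 6362.2 = 13.543.

13.54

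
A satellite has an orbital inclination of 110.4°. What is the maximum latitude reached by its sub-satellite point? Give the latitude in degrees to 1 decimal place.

69.6°

Retrograde orbit: the ground track reaches ±(180° − i) = ±(180 − 110.4) = ±69.6°.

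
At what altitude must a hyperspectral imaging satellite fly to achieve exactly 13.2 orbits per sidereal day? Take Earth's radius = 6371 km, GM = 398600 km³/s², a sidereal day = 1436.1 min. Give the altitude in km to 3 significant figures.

Required period T = 86166 / 13.2 = 6527.7 s.
From T = 2π√(a³/μ): a = (μ T²/4π²)^(1/3) = (398600 × 6527.7² / 4π²)^(1/3) = 7549 km.
Altitude h = a − R = 7549 − 6371 = 1178 km.

1180 km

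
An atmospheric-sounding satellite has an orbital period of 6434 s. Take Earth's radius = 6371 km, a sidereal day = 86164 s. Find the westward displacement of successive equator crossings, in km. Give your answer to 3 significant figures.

During one orbit Earth rotates (6434.0 / 86164) × 360° = 26.88°.
At the equator that is 26.88° × (2π·6371/360) km/° = 26.88 × 111.2 = 2989 km.

2990 km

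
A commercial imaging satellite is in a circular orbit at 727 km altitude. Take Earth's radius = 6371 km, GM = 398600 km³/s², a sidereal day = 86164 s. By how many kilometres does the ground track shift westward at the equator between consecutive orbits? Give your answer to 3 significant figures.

Semi-major axis a = 6371 + 727 = 7098 km. Period T = 2π√(a³/μ) = 2π√(7098³/398600) = 5951.3 s = 99.19 min.
During one orbit Earth rotates (5951.3 / 86164) × 360° = 24.87°.
At the equator that is 24.87° × (2π·6371/360) km/° = 24.87 × 111.2 = 2765 km.

2760 km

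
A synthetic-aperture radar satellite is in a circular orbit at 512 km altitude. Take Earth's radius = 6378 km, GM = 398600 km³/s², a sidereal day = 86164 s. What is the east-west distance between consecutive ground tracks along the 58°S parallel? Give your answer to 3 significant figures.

1400 km

Semi-major axis a = 6378 + 512 = 6890 km. Period T = 2π√(a³/μ) = 2π√(6890³/398600) = 5691.7 s = 94.86 min.
Node shift per orbit = (5691.7/86164) × 360° = 23.78°.
Equatorial spacing = 23.78 × 111.3 km/° = 2647 km.
At 58° latitude, spacing = 2647 × cos(58°) = 1403 km.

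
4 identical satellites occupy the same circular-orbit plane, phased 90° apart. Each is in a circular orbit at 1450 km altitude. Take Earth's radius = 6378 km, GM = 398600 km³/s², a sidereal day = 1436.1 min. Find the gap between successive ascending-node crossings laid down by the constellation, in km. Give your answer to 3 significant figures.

Semi-major axis a = 6378 + 1450 = 7828 km. Period T = 2π√(a³/μ) = 2π√(7828³/398600) = 6892.7 s = 114.88 min.
Single-satellite node shift = (6892.7/86166) × 360° = 28.80°.
With 4 satellites evenly phased, successive equator crossings are 28.80/4 = 7.199° apart.
That is 7.199 × 111.3 = 801 km at the equator.

801 km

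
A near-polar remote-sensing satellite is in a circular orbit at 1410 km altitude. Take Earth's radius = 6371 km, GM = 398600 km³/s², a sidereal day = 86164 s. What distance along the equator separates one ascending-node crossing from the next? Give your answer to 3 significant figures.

3170 km

Semi-major axis a = 6371 + 1410 = 7781 km. Period T = 2π√(a³/μ) = 2π√(7781³/398600) = 6830.7 s = 113.84 min.
During one orbit Earth rotates (6830.7 / 86164) × 360° = 28.54°.
At the equator that is 28.54° × (2π·6371/360) km/° = 28.54 × 111.2 = 3173 km.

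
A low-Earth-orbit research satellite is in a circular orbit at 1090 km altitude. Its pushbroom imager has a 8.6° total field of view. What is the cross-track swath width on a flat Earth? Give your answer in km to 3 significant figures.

Half-angle = 8.6°/2 = 4.3°.
Swath width ≈ 2h·tan(θ/2) = 2 × 1090 × tan(4.3°) = 163.9 km.

164 km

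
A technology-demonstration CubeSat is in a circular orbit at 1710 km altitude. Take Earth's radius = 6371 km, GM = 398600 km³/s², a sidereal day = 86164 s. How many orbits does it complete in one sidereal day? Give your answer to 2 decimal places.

Semi-major axis a = 6371 + 1710 = 8081 km. Period T = 2π√(a³/μ) = 2π√(8081³/398600) = 7229.5 s = 120.49 min.
Orbits per sidereal day = 86164 / 7229.5 = 11.918.

11.92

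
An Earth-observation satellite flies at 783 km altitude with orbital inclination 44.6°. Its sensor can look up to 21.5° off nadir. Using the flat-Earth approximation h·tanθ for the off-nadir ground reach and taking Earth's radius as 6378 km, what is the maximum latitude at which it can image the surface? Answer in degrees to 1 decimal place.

47.4°

For a prograde orbit the ground track reaches latitude ±i = ±44.6°.
Sensor half-swath on the ground ≈ 783·tan(21.5°) = 308 km = 2.77° of latitude.
Maximum observable latitude ≈ 44.6 + 2.77 = 47.4°.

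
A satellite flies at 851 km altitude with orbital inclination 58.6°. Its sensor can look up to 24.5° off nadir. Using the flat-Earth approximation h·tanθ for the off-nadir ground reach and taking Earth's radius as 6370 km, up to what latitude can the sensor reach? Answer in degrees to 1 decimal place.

For a prograde orbit the ground track reaches latitude ±i = ±58.6°.
Sensor half-swath on the ground ≈ 851·tan(24.5°) = 388 km = 3.49° of latitude.
Maximum observable latitude ≈ 58.6 + 3.49 = 62.1°.

62.1°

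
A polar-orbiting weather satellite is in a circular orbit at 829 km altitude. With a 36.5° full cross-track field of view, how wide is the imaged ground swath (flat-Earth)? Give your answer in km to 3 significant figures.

547 km

Half-angle = 36.5°/2 = 18.25°.
Swath width ≈ 2h·tan(θ/2) = 2 × 829 × tan(18.25°) = 546.7 km.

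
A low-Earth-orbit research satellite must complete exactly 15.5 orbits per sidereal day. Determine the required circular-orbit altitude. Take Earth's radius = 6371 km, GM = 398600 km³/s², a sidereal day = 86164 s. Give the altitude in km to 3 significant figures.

Required period T = 86164 / 15.5 = 5559.0 s.
From T = 2π√(a³/μ): a = (μ T²/4π²)^(1/3) = (398600 × 5559.0² / 4π²)^(1/3) = 6782 km.
Altitude h = a − R = 6782 − 6371 = 411 km.

411 km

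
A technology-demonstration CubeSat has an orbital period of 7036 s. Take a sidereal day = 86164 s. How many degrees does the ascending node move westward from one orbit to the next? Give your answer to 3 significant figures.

29.4°

During one orbit Earth rotates (7036.0 / 86164) × 360° = 29.40°.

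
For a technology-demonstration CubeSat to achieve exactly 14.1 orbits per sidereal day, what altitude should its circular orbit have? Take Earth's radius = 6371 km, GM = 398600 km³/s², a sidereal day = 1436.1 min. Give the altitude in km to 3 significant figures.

Required period T = 86166 / 14.1 = 6111.1 s.
From T = 2π√(a³/μ): a = (μ T²/4π²)^(1/3) = (398600 × 6111.1² / 4π²)^(1/3) = 7224 km.
Altitude h = a − R = 7224 − 6371 = 853 km.

853 km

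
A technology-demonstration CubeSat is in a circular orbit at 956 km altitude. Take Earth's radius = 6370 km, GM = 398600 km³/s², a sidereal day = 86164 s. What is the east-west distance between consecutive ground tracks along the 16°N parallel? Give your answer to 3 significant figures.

Semi-major axis a = 6370 + 956 = 7326 km. Period T = 2π√(a³/μ) = 2π√(7326³/398600) = 6240.4 s = 104.01 min.
Node shift per orbit = (6240.4/86164) × 360° = 26.07°.
Equatorial spacing = 26.07 × 111.2 km/° = 2899 km.
At 16° latitude, spacing = 2899 × cos(16°) = 2786 km.

2790 km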